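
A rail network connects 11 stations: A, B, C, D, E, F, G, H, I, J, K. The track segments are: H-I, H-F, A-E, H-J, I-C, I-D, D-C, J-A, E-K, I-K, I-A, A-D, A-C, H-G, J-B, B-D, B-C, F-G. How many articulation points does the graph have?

Removing H increases the component count from 1 to 2, so H is a cut vertex.
By contrast removing C leaves 1 component; it is not a cut vertex. No other vertex is a cut vertex either.

1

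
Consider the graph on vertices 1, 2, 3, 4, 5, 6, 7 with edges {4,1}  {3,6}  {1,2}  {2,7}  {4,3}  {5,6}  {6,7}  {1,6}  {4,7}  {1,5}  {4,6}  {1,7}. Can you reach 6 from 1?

Yes

From 1 we can reach 1, 2, 3, 4, 5, 6, 7, which includes 6.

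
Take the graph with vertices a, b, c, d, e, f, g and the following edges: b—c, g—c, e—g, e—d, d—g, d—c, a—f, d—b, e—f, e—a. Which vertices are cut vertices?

e

Removing e increases the component count from 1 to 2, so e is a cut vertex.
By contrast removing f leaves 1 component; it is not a cut vertex. No other vertex is a cut vertex either.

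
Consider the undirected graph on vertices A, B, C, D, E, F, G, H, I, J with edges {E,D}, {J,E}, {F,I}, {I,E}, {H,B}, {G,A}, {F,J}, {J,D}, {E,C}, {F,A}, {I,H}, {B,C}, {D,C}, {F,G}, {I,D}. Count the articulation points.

1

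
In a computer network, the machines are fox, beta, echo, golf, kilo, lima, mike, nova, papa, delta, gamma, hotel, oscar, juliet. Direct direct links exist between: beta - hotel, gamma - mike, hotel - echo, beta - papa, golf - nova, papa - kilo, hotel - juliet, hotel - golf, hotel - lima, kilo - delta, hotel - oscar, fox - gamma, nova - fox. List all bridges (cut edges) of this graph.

beta-hotel, beta-papa, delta-kilo, echo-hotel, fox-gamma, fox-nova, gamma-mike, golf-hotel, golf-nova, hotel-juliet, hotel-lima, hotel-oscar, kilo-papa

removing papa - beta disconnects papa from beta; removing kilo - delta disconnects kilo from delta; removing mike - gamma disconnects mike from gamma; removing beta - hotel disconnects beta from hotel — these are bridges.
In total 13 edges are bridges.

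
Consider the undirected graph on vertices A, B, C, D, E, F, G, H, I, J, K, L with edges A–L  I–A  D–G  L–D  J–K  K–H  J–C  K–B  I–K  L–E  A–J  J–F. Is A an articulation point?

Yes

Deleting A raises the number of components from 1 to 2, so A is a cut vertex.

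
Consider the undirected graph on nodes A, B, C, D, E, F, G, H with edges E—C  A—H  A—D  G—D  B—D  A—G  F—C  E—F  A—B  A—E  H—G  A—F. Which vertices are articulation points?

A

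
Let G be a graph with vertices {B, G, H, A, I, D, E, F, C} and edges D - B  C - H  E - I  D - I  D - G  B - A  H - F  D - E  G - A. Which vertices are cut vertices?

Removing D increases the component count from 2 to 3, so D is a cut vertex.
Removing H increases the component count from 2 to 3, so H is a cut vertex.
By contrast removing C leaves 2 components; it is not a cut vertex. No other vertex is a cut vertex either.

D, H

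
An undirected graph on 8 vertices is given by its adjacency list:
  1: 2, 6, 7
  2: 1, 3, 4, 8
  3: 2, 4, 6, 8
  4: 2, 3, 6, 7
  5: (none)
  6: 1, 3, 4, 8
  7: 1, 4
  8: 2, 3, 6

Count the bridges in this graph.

0

The edges on the cycle 4-2-8-6-4 are not bridges since each lies on that cycle.
Every edge lies on some cycle, so there are no bridges.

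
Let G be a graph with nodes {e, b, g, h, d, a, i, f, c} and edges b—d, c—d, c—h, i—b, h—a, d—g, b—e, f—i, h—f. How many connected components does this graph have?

Starting from a we can reach a, b, c, d, e, f, g, h, i. That is one component of size 9.
Total: 1 component.

1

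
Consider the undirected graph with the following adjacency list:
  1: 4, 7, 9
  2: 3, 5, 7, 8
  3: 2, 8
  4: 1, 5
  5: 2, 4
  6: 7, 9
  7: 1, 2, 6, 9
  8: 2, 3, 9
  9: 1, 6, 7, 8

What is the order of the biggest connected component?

9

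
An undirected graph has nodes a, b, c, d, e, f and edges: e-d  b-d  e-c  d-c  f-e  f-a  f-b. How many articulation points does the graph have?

1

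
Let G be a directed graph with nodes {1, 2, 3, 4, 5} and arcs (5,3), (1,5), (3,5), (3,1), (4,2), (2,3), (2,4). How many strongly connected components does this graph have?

2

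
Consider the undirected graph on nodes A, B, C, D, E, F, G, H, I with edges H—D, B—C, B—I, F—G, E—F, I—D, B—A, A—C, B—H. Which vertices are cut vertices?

B, F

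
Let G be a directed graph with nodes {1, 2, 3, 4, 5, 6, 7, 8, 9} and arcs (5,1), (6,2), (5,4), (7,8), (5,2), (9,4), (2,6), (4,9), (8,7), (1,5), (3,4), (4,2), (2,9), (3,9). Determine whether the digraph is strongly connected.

There is no directed path from 1 to 8, so the graph is not strongly connected.

No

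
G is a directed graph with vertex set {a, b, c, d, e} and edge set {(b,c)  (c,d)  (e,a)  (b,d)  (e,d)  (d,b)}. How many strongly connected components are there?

{b, c, d} are all mutually reachable — one SCC of size 3.
{a} is an SCC by itself.
{e} is an SCC by itself.
That gives 3 strongly connected components.

3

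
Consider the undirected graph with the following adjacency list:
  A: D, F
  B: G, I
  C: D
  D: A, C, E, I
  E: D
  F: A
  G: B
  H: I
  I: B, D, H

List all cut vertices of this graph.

Removing A increases the component count from 1 to 2, so A is a cut vertex.
Removing B increases the component count from 1 to 2, so B is a cut vertex.
Removing D increases the component count from 1 to 4, so D is a cut vertex.
Likewise I is a cut vertex.
By contrast removing F leaves 1 component; it is not a cut vertex. No other vertex is a cut vertex either.

A, B, D, I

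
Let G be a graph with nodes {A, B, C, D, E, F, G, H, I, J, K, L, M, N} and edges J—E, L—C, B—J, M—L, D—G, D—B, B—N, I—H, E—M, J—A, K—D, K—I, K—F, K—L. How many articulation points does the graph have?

6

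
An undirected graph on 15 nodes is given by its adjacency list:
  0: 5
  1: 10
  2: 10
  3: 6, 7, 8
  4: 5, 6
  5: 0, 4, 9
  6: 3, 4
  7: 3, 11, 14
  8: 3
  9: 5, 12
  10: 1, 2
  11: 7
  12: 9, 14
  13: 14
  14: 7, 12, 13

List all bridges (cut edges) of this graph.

The edges on the cycle 5-9-12-14-7-3-6-4-5 are not bridges since each lies on that cycle.
But removing 11-7 disconnects 11 from 7; removing 13-14 disconnects 13 from 14; removing 10-2 disconnects 10 from 2; removing 5-0 disconnects 5 from 0 — these are bridges.
In total 6 edges are bridges.

0-5, 1-10, 10-2, 11-7, 13-14, 3-8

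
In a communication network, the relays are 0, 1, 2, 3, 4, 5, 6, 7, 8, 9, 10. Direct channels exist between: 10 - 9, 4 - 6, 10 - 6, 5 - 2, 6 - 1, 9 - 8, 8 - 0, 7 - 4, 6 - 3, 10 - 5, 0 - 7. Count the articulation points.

3

Removing 5 increases the component count from 1 to 2, so 5 is a cut vertex.
Removing 6 increases the component count from 1 to 3, so 6 is a cut vertex.
Removing 10 increases the component count from 1 to 2, so 10 is a cut vertex.
By contrast removing 9 leaves 1 component; it is not a cut vertex. No other vertex is a cut vertex either.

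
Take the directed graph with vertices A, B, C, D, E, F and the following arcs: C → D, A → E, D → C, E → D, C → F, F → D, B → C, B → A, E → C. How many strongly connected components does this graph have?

4

{C, D, F} are all mutually reachable — one SCC of size 3.
{A} is an SCC by itself.
{B} is an SCC by itself.
{E} is an SCC by itself.
That gives 4 strongly connected components.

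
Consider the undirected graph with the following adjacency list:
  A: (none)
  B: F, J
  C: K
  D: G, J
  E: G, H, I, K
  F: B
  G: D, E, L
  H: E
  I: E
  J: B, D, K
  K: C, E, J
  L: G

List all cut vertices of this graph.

B, E, G, J, K

Removing B increases the component count from 2 to 3, so B is a cut vertex.
Removing E increases the component count from 2 to 4, so E is a cut vertex.
Removing G increases the component count from 2 to 3, so G is a cut vertex.
Likewise J, K are cut vertices.
By contrast removing I leaves 2 components; it is not a cut vertex. No other vertex is a cut vertex either.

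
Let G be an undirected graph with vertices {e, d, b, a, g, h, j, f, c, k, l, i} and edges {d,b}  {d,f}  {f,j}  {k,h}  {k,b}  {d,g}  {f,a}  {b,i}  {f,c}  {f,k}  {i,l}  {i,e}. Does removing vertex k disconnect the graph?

Yes

Deleting k raises the number of components from 1 to 2, so k is a cut vertex.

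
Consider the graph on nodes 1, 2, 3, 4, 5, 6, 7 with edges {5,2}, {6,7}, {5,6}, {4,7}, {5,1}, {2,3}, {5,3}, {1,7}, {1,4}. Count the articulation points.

1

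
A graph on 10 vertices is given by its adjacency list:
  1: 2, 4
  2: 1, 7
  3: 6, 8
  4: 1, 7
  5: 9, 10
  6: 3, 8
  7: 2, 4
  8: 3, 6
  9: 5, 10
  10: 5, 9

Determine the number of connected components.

Starting from 3 we can reach 3, 6, 8. That is one component of size 3.
Starting from 5 we can reach 5, 9, 10. That is one component of size 3.
Starting from 1 we can reach 1, 2, 4, 7. That is one component of size 4.
Total: 3 components.

3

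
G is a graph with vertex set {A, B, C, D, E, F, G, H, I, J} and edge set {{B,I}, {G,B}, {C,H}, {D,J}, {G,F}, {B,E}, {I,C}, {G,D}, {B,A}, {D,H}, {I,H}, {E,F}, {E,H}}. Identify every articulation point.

B, D

Removing B increases the component count from 1 to 2, so B is a cut vertex.
Removing D increases the component count from 1 to 2, so D is a cut vertex.
By contrast removing J leaves 1 component; it is not a cut vertex. No other vertex is a cut vertex either.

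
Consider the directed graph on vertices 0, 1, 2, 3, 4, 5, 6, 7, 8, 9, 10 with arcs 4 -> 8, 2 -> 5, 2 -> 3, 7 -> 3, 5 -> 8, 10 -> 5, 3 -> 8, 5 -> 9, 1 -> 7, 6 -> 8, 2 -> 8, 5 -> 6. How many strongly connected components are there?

{9} is an SCC by itself.
{8} is an SCC by itself.
{4} is an SCC by itself.
{7} is an SCC by itself.
{5} is an SCC by itself.
(and 6 more singleton SCCs)
That gives 11 strongly connected components.

11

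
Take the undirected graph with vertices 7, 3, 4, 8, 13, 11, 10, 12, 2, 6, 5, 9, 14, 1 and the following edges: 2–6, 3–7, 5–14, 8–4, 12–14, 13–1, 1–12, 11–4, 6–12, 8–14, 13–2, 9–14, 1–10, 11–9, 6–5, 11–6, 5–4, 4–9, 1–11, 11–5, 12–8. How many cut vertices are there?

1

Removing 1 increases the component count from 2 to 3, so 1 is a cut vertex.
By contrast removing 4 leaves 2 components; it is not a cut vertex. No other vertex is a cut vertex either.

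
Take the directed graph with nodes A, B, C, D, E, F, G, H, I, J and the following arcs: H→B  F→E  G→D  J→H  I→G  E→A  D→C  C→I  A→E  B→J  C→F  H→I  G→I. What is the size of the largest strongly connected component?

4

{C, D, G, I} are all mutually reachable — one SCC of size 4.
{B, H, J} are all mutually reachable — one SCC of size 3.
{A, E} are all mutually reachable — one SCC of size 2.
{F} is an SCC by itself.
The largest has 4 vertices.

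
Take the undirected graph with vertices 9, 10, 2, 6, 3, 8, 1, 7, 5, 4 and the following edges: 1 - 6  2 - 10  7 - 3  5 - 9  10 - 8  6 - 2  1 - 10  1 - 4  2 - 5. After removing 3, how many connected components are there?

With 3 gone, the remaining components are: {7}; {1, 2, 4, 5, 6, 8, 9, 10}.
That is 2 components.

2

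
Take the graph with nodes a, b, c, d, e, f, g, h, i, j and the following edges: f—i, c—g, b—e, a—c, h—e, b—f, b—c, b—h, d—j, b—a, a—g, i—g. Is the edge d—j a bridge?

Yes

Removing d—j leaves no path between d and j: the component count goes from 2 to 3. So it is a bridge.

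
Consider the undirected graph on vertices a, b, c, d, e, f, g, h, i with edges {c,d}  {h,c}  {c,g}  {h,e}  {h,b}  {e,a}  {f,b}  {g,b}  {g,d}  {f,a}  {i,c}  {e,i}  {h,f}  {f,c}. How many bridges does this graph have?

The edges on the cycle h-e-i-c-g-b-h are not bridges since each lies on that cycle.
Every edge lies on some cycle, so there are no bridges.

0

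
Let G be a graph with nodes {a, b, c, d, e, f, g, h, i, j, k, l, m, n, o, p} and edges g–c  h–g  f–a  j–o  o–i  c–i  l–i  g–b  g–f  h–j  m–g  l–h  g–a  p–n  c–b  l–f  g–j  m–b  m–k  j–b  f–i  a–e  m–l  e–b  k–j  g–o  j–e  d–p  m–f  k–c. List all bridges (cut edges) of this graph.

The edges on the cycle m-l-h-g-m are not bridges since each lies on that cycle.
But removing d–p disconnects d from p; removing p–n disconnects p from n — these are bridges.

d-p, n-p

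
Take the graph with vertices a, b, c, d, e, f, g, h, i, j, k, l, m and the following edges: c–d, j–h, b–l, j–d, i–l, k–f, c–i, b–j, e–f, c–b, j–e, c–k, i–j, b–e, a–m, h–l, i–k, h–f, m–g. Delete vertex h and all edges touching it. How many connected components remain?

With h gone, the remaining components are: {a, g, m}; {b, c, d, e, f, i, j, k, l}.
That is 2 components.

2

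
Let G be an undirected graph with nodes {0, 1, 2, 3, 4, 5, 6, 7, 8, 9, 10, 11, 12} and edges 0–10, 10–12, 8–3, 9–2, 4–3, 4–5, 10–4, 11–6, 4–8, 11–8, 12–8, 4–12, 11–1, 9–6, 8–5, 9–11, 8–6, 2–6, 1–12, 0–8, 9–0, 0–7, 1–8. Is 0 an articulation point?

Deleting 0 raises the number of components from 1 to 2, so 0 is a cut vertex.

Yes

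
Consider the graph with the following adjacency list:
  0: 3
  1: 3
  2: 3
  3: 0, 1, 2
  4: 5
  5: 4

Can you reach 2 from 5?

The component containing 5 is {4, 5}, and 2 is not in it.

No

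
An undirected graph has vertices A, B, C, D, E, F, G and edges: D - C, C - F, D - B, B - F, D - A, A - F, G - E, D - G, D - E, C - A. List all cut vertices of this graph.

Removing D increases the component count from 1 to 2, so D is a cut vertex.
By contrast removing G leaves 1 component; it is not a cut vertex. No other vertex is a cut vertex either.

D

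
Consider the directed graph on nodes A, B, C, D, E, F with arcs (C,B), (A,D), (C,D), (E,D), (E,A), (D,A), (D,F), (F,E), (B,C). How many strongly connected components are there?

2

{A, D, E, F} are all mutually reachable — one SCC of size 4.
{B, C} are all mutually reachable — one SCC of size 2.
That gives 2 strongly connected components.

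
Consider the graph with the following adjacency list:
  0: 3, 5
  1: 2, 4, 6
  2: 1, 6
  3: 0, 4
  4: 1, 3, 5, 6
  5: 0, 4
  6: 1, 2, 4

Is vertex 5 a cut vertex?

Deleting 5 leaves 1 component (was 1) (its neighbors 0, 4 remain connected to each other), so 5 is not a cut vertex.

No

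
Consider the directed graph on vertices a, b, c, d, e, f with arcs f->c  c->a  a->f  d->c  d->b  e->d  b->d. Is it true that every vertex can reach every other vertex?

No

There is no directed path from f to e, so the graph is not strongly connected.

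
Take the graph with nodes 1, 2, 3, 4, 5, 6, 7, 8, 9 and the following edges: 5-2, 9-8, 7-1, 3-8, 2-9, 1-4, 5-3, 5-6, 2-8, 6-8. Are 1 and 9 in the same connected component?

No

The component containing 1 is {1, 4, 7}, and 9 is not in it.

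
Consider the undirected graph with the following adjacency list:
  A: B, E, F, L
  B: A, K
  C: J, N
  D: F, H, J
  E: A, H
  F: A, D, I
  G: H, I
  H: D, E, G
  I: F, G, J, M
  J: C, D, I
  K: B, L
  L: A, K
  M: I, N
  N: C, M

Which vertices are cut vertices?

Removing A increases the component count from 1 to 2, so A is a cut vertex.
By contrast removing L leaves 1 component; it is not a cut vertex. No other vertex is a cut vertex either.

A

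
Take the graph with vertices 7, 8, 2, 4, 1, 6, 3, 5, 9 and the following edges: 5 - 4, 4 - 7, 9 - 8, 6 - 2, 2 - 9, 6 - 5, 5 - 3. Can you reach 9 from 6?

From 6 we can reach 2, 3, 4, 5, 6, 7, 8, 9, which includes 9.

Yes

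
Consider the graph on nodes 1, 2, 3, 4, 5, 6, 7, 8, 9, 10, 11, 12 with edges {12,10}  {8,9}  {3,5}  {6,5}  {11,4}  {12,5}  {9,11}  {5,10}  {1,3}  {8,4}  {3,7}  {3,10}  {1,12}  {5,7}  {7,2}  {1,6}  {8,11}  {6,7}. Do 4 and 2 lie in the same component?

The component containing 4 is {4, 8, 9, 11}, and 2 is not in it.

No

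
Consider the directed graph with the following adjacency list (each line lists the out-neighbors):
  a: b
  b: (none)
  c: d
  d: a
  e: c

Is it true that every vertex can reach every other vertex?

No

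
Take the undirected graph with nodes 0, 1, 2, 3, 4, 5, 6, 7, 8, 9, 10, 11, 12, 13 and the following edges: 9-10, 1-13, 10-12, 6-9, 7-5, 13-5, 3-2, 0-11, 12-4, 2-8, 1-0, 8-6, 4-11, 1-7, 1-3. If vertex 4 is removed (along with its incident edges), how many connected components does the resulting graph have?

1

With 4 gone, the remaining components are: {0, 1, 2, 3, 5, 6, 7, 8, 9, 10, 11, 12, 13}.
That is 1 component.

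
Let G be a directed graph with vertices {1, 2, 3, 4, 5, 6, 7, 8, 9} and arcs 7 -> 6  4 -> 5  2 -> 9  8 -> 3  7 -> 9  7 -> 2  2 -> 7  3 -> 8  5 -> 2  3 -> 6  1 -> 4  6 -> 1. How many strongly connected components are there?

3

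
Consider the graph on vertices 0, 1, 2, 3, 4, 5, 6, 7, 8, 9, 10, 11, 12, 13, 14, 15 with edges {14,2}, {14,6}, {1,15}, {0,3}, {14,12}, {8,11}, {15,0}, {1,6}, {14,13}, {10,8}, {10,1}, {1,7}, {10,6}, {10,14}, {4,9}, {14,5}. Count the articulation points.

6

Removing 0 increases the component count from 2 to 3, so 0 is a cut vertex.
Removing 1 increases the component count from 2 to 4, so 1 is a cut vertex.
Removing 8 increases the component count from 2 to 3, so 8 is a cut vertex.
Likewise 10, 14, 15 are cut vertices.
By contrast removing 4 leaves 2 components; it is not a cut vertex. No other vertex is a cut vertex either.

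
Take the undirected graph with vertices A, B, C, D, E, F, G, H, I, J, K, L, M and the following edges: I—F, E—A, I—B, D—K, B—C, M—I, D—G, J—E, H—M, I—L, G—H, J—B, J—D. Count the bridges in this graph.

6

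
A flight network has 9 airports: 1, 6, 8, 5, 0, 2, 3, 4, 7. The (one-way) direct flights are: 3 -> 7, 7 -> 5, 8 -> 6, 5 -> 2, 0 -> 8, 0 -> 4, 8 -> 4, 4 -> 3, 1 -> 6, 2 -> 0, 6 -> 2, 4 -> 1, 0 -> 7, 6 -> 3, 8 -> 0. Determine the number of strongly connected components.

1

{0, 1, 2, 3, 4, 5, 6, 7, 8} are all mutually reachable — one SCC of size 9.
That gives 1 strongly connected component.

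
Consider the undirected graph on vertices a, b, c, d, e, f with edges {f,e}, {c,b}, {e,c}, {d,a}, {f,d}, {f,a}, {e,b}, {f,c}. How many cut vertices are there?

1

Removing f increases the component count from 1 to 2, so f is a cut vertex.
By contrast removing d leaves 1 component; it is not a cut vertex. No other vertex is a cut vertex either.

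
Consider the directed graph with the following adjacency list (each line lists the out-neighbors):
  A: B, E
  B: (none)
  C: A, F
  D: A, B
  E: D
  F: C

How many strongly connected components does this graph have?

3

{A, D, E} are all mutually reachable — one SCC of size 3.
{C, F} are all mutually reachable — one SCC of size 2.
{B} is an SCC by itself.
That gives 3 strongly connected components.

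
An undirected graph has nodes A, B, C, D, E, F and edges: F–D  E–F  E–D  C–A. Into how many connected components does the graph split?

3

B is isolated — a component by itself.
Starting from A we can reach A, C. That is one component of size 2.
Starting from D we can reach D, E, F. That is one component of size 3.
Total: 3 components.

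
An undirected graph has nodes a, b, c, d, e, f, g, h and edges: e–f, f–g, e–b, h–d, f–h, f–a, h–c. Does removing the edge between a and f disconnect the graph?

Yes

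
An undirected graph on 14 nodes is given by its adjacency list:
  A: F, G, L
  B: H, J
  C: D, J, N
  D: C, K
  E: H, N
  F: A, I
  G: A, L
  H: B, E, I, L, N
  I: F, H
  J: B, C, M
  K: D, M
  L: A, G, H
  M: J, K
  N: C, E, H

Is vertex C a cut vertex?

No

Deleting C leaves 1 component (was 1) (its neighbors D, J, N remain connected to each other), so C is not a cut vertex.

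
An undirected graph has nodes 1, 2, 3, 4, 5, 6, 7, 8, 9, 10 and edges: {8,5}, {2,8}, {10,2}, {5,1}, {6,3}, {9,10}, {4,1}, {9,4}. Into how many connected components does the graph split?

3

7 is isolated — a component by itself.
Starting from 3 we can reach 3, 6. That is one component of size 2.
Starting from 1 we can reach 1, 2, 4, 5, 8, 9, 10. That is one component of size 7.
Total: 3 components.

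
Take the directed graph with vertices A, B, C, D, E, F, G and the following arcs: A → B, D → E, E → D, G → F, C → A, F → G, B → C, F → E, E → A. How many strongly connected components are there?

{A, B, C} are all mutually reachable — one SCC of size 3.
{D, E} are all mutually reachable — one SCC of size 2.
{F, G} are all mutually reachable — one SCC of size 2.
That gives 3 strongly connected components.

3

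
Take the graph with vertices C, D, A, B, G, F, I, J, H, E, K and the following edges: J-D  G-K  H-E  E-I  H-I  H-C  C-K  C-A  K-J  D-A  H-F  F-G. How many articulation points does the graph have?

1

Removing H increases the component count from 2 to 3, so H is a cut vertex.
By contrast removing J leaves 2 components; it is not a cut vertex. No other vertex is a cut vertex either.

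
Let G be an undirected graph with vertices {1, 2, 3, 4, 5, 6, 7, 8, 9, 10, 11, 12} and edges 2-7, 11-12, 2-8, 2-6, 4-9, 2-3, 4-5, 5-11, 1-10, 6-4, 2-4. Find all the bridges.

1-10, 11-12, 11-5, 2-3, 2-7, 2-8, 4-5, 4-9

The edges on the cycle 2-6-4-2 are not bridges since each lies on that cycle.
But removing 4-9 disconnects 4 from 9; removing 4-5 disconnects 4 from 5; removing 5-11 disconnects 5 from 11; removing 2-8 disconnects 2 from 8 — these are bridges.
In total 8 edges are bridges.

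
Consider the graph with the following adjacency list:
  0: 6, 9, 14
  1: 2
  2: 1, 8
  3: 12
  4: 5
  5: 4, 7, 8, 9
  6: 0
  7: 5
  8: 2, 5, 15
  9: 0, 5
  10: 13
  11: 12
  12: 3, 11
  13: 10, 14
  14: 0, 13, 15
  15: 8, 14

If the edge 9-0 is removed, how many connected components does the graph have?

2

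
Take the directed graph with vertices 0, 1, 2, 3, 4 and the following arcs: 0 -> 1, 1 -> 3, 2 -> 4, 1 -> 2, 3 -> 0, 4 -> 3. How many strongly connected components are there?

{0, 1, 2, 3, 4} are all mutually reachable — one SCC of size 5.
That gives 1 strongly connected component.

1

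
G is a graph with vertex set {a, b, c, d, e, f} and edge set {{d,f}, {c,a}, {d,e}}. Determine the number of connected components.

b is isolated — a component by itself.
Starting from a we can reach a, c. That is one component of size 2.
Starting from d we can reach d, e, f. That is one component of size 3.
Total: 3 components.

3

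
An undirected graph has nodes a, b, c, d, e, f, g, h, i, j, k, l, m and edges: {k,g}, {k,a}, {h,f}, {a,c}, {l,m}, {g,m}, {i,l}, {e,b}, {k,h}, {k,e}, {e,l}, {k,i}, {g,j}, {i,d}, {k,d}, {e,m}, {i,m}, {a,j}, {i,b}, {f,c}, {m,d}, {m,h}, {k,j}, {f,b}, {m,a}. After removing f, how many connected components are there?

With f gone, the remaining components are: {a, b, c, d, e, g, h, i, j, k, l, m}.
That is 1 component.

1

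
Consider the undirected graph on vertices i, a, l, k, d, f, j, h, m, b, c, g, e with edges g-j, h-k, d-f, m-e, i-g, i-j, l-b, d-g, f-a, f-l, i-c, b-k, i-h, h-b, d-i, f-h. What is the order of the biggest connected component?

Starting from e we can reach e, m. That is one component of size 2.
Starting from a we can reach a, b, c, d, f, g, h, i, j, k, l. That is one component of size 11.
The largest has 11 vertices.

11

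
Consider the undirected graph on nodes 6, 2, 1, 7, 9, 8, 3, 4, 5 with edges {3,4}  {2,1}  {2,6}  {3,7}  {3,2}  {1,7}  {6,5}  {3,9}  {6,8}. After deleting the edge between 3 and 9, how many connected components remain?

Before removal there is 1 component.
3 - 9 is a bridge — removing it separates 3's side from 9's side.
After removal: 2 components.

2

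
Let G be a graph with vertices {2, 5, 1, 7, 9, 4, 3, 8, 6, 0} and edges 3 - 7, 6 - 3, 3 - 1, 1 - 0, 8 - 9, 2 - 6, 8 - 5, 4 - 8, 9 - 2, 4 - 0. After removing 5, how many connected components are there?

1

With 5 gone, the remaining components are: {0, 1, 2, 3, 4, 6, 7, 8, 9}.
That is 1 component.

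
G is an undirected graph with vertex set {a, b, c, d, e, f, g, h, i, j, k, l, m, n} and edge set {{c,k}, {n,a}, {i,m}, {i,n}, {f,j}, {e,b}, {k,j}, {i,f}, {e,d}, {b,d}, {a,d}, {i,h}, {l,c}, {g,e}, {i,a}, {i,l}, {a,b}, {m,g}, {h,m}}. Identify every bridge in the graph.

The edges on the cycle i-l-c-k-j-f-i are not bridges since each lies on that cycle.
Every edge lies on some cycle, so there are no bridges.

none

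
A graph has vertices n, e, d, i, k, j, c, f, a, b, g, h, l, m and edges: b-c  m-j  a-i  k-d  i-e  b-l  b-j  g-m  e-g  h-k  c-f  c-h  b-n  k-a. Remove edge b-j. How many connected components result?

1

b and j are still connected via b-c-h-k-a-i-e-g-m-j, so the component count stays at 1.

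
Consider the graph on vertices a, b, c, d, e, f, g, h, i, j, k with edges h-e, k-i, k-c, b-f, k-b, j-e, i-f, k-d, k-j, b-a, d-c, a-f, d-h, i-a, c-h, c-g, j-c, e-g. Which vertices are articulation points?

Removing k increases the component count from 1 to 2, so k is a cut vertex.
By contrast removing f leaves 1 component; it is not a cut vertex. No other vertex is a cut vertex either.

k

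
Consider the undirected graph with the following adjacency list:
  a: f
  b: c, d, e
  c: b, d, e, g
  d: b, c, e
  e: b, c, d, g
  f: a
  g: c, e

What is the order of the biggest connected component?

Starting from a we can reach a, f. That is one component of size 2.
Starting from b we can reach b, c, d, e, g. That is one component of size 5.
The largest has 5 vertices.

5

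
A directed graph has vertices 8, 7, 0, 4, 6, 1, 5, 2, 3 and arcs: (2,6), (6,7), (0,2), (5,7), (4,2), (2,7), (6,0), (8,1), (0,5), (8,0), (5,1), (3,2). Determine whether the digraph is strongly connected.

No

There is no directed path from 4 to 3, so the graph is not strongly connected.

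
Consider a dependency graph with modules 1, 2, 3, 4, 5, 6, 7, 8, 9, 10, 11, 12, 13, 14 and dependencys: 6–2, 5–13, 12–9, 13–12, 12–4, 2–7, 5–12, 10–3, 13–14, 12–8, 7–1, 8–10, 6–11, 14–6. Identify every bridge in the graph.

1-7, 10-3, 10-8, 11-6, 12-4, 12-8, 12-9, 13-14, 14-6, 2-6, 2-7

The edges on the cycle 5-13-12-5 are not bridges since each lies on that cycle.
But removing 10–8 disconnects 10 from 8; removing 7–1 disconnects 7 from 1; removing 12–4 disconnects 12 from 4; removing 7–2 disconnects 7 from 2 — these are bridges.
In total 11 edges are bridges.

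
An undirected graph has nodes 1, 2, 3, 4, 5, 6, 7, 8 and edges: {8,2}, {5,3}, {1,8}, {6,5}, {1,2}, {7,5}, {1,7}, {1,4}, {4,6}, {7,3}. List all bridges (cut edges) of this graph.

none

The edges on the cycle 1-8-2-1 are not bridges since each lies on that cycle.
Every edge lies on some cycle, so there are no bridges.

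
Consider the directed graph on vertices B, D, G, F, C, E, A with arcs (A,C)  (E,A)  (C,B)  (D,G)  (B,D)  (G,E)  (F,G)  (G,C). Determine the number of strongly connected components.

{A, B, C, D, E, G} are all mutually reachable — one SCC of size 6.
{F} is an SCC by itself.
That gives 2 strongly connected components.

2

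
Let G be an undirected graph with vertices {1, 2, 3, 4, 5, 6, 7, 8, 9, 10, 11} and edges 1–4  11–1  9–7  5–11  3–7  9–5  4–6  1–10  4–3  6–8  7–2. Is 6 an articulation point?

Deleting 6 raises the number of components from 1 to 2, so 6 is a cut vertex.

Yes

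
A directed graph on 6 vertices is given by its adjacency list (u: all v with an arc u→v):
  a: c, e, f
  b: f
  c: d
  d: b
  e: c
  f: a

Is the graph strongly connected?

Yes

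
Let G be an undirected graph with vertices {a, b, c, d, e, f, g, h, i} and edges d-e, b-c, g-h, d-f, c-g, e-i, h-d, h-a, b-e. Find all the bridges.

The edges on the cycle b-c-g-h-d-e-b are not bridges since each lies on that cycle.
But removing h-a disconnects h from a; removing f-d disconnects f from d; removing e-i disconnects e from i — these are bridges.

a-h, d-f, e-i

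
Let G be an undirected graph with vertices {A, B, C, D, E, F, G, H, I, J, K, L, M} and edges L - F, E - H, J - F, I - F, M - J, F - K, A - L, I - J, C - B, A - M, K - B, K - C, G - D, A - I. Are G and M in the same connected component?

No

The component containing G is {D, G}, and M is not in it.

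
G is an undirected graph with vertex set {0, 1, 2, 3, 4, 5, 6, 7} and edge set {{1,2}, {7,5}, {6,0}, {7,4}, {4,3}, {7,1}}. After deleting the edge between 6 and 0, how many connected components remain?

Before removal there are 2 components.
6—0 is a bridge — removing it separates 6's side from 0's side.
After removal: 3 components.

3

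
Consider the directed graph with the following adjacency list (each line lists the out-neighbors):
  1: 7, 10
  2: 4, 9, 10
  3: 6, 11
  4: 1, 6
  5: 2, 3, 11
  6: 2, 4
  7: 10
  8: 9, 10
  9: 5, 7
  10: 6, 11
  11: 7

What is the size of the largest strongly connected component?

10

{1, 2, 3, 4, 5, 6, 7, 9, 10, 11} are all mutually reachable — one SCC of size 10.
{8} is an SCC by itself.
The largest has 10 vertices.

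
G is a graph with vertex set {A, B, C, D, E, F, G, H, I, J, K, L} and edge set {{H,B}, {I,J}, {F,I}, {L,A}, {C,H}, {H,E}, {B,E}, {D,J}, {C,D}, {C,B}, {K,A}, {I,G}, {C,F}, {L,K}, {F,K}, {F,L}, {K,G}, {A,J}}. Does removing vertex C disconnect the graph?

Deleting C raises the number of components from 1 to 2, so C is a cut vertex.

Yes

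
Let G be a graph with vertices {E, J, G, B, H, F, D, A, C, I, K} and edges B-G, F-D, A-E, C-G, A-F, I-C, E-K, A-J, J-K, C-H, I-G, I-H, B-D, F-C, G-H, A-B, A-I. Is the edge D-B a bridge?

No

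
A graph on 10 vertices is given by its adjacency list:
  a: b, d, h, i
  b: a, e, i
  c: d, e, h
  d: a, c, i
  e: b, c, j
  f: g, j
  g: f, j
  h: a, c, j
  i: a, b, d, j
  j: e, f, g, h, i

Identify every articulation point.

j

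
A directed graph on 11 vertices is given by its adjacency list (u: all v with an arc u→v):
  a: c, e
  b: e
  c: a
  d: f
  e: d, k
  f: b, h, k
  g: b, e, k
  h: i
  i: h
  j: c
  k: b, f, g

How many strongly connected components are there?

4

{b, d, e, f, g, k} are all mutually reachable — one SCC of size 6.
{h, i} are all mutually reachable — one SCC of size 2.
{a, c} are all mutually reachable — one SCC of size 2.
{j} is an SCC by itself.
That gives 4 strongly connected components.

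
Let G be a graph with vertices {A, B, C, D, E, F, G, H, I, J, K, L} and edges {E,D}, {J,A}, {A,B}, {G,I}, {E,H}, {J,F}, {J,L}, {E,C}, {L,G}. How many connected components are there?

K is isolated — a component by itself.
Starting from C we can reach C, D, E, H. That is one component of size 4.
Starting from A we can reach A, B, F, G, I, J, L. That is one component of size 7.
Total: 3 components.

3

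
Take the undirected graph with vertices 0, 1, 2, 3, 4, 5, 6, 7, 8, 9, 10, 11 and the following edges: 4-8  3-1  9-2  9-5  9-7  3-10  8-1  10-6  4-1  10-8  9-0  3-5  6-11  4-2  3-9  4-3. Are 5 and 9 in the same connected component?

Yes

From 5 we can reach 0, 1, 2, 3, 4, 5, 6, 7, 8, 9, 10, 11, which includes 9.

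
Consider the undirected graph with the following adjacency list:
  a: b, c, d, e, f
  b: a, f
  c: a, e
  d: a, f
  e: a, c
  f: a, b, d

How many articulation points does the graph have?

1

Removing a increases the component count from 1 to 2, so a is a cut vertex.
By contrast removing c leaves 1 component; it is not a cut vertex. No other vertex is a cut vertex either.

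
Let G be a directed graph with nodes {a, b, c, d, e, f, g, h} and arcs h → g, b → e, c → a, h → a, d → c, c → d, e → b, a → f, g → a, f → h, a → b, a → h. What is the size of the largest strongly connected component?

4

{a, f, g, h} are all mutually reachable — one SCC of size 4.
{b, e} are all mutually reachable — one SCC of size 2.
{c, d} are all mutually reachable — one SCC of size 2.
The largest has 4 vertices.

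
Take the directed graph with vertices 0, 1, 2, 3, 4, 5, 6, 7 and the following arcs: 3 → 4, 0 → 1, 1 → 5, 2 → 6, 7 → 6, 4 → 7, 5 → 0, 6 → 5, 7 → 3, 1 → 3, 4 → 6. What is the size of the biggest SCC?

7

{0, 1, 3, 4, 5, 6, 7} are all mutually reachable — one SCC of size 7.
{2} is an SCC by itself.
The largest has 7 vertices.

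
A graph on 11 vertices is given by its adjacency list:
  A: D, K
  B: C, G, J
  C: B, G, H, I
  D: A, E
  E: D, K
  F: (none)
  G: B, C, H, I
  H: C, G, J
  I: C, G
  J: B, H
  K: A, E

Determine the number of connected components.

F is isolated — a component by itself.
Starting from A we can reach A, D, E, K. That is one component of size 4.
Starting from B we can reach B, C, G, H, I, J. That is one component of size 6.
Total: 3 components.

3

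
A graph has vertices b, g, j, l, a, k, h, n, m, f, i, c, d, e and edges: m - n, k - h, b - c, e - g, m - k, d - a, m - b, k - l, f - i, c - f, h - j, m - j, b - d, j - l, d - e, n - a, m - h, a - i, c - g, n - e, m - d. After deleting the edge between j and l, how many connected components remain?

j and l are still connected via j-m-k-l, so the component count stays at 1.

1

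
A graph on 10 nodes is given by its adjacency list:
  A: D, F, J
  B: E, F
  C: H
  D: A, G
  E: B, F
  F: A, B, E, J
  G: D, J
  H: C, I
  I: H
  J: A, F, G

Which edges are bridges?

C-H, H-I

The edges on the cycle F-B-E-F are not bridges since each lies on that cycle.
But removing H-I disconnects H from I; removing H-C disconnects H from C — these are bridges.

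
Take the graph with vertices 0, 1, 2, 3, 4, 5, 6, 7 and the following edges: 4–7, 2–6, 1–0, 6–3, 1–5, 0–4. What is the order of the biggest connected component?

5

Starting from 2 we can reach 2, 3, 6. That is one component of size 3.
Starting from 0 we can reach 0, 1, 4, 5, 7. That is one component of size 5.
The largest has 5 vertices.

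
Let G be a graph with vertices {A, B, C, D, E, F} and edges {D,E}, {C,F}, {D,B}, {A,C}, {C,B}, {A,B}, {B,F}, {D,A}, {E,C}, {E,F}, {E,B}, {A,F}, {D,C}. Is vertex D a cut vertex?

Deleting D leaves 1 component (was 1) (its neighbors A, B, C, E remain connected to each other), so D is not a cut vertex.

No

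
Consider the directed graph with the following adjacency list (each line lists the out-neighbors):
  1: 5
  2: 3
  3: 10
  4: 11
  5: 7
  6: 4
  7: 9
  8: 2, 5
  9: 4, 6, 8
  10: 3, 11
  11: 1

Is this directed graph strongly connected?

From 4 we can reach every vertex (1, 2, 3, 4, 5, 6, 7, 8, 9, 10, 11), and every vertex can reach 4 (1, 2, 3, 4, 5, 6, 7, 8, 9, 10, 11). So the whole graph is one strongly connected component.

Yes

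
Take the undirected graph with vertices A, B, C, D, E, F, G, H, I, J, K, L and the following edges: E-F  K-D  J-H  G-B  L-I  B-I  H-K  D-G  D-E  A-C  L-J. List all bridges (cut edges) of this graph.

The edges on the cycle L-J-H-K-D-G-B-I-L are not bridges since each lies on that cycle.
But removing E-F disconnects E from F; removing A-C disconnects A from C; removing E-D disconnects E from D — these are bridges.

A-C, D-E, E-F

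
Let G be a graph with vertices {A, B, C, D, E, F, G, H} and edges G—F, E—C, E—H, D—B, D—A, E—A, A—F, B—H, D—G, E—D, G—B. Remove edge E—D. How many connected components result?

E and D are still connected via E-A-D, so the component count stays at 1.

1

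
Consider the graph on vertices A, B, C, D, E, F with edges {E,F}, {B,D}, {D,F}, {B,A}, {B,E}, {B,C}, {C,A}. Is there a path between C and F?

Yes

From C we can reach A, B, C, D, E, F, which includes F.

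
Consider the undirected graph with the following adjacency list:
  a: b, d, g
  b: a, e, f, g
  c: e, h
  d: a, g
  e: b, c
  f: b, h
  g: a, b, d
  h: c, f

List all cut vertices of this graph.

b

Removing b increases the component count from 1 to 2, so b is a cut vertex.
By contrast removing e leaves 1 component; it is not a cut vertex. No other vertex is a cut vertex either.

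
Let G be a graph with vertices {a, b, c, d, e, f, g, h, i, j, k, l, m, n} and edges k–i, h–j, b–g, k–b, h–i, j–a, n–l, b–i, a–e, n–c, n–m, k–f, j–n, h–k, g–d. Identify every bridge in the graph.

a-e, a-j, b-g, c-n, d-g, f-k, h-j, j-n, l-n, m-n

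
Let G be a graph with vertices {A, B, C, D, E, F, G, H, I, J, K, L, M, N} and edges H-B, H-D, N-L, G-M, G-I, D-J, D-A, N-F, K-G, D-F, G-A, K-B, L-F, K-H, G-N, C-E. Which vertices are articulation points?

D, G

Removing D increases the component count from 2 to 3, so D is a cut vertex.
Removing G increases the component count from 2 to 4, so G is a cut vertex.
By contrast removing L leaves 2 components; it is not a cut vertex. No other vertex is a cut vertex either.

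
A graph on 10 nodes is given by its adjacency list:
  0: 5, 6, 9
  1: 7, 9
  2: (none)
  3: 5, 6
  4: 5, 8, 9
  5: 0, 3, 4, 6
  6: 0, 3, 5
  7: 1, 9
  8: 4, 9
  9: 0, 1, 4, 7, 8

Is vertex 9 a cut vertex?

Yes

Deleting 9 raises the number of components from 2 to 3, so 9 is a cut vertex.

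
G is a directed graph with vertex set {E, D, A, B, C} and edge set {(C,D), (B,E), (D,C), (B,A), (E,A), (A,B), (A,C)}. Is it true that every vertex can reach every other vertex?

There is no directed path from D to A, so the graph is not strongly connected.

No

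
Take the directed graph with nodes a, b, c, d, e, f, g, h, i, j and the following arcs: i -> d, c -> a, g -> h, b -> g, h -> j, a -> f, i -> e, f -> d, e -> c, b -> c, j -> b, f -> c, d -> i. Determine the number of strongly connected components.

{a, c, d, e, f, i} are all mutually reachable — one SCC of size 6.
{b, g, h, j} are all mutually reachable — one SCC of size 4.
That gives 2 strongly connected components.

2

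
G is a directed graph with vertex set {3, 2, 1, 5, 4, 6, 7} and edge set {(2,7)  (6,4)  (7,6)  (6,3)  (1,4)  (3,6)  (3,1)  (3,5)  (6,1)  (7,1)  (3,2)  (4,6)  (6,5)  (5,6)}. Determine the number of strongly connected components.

1

{1, 2, 3, 4, 5, 6, 7} are all mutually reachable — one SCC of size 7.
That gives 1 strongly connected component.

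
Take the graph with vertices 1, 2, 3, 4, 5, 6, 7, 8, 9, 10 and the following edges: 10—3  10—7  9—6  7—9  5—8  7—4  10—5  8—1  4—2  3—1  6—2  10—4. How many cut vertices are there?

Removing 10 increases the component count from 1 to 2, so 10 is a cut vertex.
By contrast removing 7 leaves 1 component; it is not a cut vertex. No other vertex is a cut vertex either.

1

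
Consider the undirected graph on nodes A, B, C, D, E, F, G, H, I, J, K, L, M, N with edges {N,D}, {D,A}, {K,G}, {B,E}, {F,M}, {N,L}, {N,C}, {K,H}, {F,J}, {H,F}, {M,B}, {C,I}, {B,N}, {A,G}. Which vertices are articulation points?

B, C, F, N

Removing B increases the component count from 1 to 2, so B is a cut vertex.
Removing C increases the component count from 1 to 2, so C is a cut vertex.
Removing F increases the component count from 1 to 2, so F is a cut vertex.
Likewise N is a cut vertex.
By contrast removing I leaves 1 component; it is not a cut vertex. No other vertex is a cut vertex either.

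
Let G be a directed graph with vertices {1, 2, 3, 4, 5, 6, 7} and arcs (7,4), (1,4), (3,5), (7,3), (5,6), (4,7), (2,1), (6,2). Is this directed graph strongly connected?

Yes

From 5 we can reach every vertex (1, 2, 3, 4, 5, 6, 7), and every vertex can reach 5 (1, 2, 3, 4, 5, 6, 7). So the whole graph is one strongly connected component.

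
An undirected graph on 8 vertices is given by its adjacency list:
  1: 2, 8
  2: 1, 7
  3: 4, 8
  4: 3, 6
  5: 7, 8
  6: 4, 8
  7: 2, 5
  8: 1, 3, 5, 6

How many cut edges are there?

The edges on the cycle 8-5-7-2-1-8 are not bridges since each lies on that cycle.
Every edge lies on some cycle, so there are no bridges.

0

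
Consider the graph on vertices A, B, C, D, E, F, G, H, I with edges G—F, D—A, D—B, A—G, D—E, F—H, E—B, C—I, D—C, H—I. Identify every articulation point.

D

Removing D increases the component count from 1 to 2, so D is a cut vertex.
By contrast removing B leaves 1 component; it is not a cut vertex. No other vertex is a cut vertex either.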